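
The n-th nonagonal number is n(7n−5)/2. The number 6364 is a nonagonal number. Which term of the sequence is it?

43

Set n(7n−5)/2 = 6364, giving 7n² − 5n − 12728 = 0.
So n = (5 + 597) / 14 = 602/14 = 43.
Check: 43·(7·43 − 5)/2 = 6364. ✓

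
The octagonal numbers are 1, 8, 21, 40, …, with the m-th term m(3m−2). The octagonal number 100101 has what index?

Set n(3n−2) = 100101, giving 3n² − 2n − 100101 = 0.
The discriminant is 4 + 12·100101 = 1201216, and √1201216 = 1096.
So n = (2 + 1096) / 6 = 1098/6 = 183.

183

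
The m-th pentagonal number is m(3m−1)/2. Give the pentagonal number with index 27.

The 27th pentagonal number is n(3n−1)/2 with n = 27.
27·(3·27 − 1)/2 = 27·80/2 = 27·40 = 1080.

1080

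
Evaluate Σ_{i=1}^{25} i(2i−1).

Σ i(2i−1) = 2Σi² − Σi over i = 1..25.
Σi = 325 and Σi² = 5525.
2·5525 − 1·325 = 10725.

10725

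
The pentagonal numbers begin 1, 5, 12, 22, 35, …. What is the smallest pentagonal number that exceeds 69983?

70525

Solve n(3n−1)/2 > 69983 for integer n.
The largest n with value ≤ 69983 is 216 (since 69876 ≤ 69983 < 70525), so the first above is n = 217, value 70525.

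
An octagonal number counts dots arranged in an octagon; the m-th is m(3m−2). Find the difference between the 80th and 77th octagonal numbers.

1407

80·(3·80 − 2) = 19040 and 77·(3·77 − 2) = 17633.
Difference: 19040 − 17633 = 1407.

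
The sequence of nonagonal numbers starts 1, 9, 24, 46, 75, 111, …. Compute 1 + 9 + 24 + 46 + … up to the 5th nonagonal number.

Σ i(7i−5)/2 = (7Σi² − 5Σi) / 2 over i = 1..5.
Σi = 15 and Σi² = 55.
(7·55 − 5·15) / 2 = 310/2 = 155.

155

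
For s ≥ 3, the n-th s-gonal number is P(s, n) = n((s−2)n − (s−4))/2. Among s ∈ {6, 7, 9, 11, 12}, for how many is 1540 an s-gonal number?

s = 6: P(6, 28) = 1540. ✓
s = 7: P(7, 25) = 1525 and P(7, 26) = 1651; 1540 is not s-gonal.
s = 9: P(9, 21) = 1491 and P(9, 22) = 1639; 1540 is not s-gonal.
s = 11: P(11, 18) = 1395 and P(11, 19) = 1558; 1540 is not s-gonal.
s = 12: P(12, 17) = 1377 and P(12, 18) = 1548; 1540 is not s-gonal.
Hits: s ∈ {6} → 1.

1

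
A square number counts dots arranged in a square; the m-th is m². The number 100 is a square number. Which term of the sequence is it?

10

We need n² = 100, so n = √100 = 10.
Check: 10² = 100. ✓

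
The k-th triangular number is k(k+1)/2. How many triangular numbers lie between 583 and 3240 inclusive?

47

The n-th triangular number is n(n+1)/2.
Smallest index with value ≥ 583: n = 34 (giving 595).
Largest index with value ≤ 3240: n = 80 (giving 3240).
Indices 34 through 80: 47 terms.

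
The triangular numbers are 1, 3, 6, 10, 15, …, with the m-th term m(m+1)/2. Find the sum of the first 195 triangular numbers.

Σ i(i+1)/2 = (Σi² + Σi) / 2 over i = 1..195.
Σi = 19110 and Σi² = 2490670.
(1·2490670 + 1·19110) / 2 = 2509780/2 = 1254890.

1254890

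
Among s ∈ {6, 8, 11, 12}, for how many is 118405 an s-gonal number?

s = 6: P(6, 243) = 117855 and P(6, 244) = 118828; 118405 is not s-gonal.
s = 8: P(8, 199) = 118405. ✓
s = 11: P(11, 162) = 117531 and P(11, 163) = 118990; 118405 is not s-gonal.
s = 12: P(12, 154) = 117964 and P(12, 155) = 119505; 118405 is not s-gonal.
Hits: s ∈ {8} → 1.

1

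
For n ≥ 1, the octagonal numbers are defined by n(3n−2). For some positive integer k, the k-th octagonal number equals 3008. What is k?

Set n(3n−2) = 3008, giving 3n² − 2n − 3008 = 0.
The discriminant is 4 + 12·3008 = 36100, and √36100 = 190.
So n = (2 + 190) / 6 = 192/6 = 32.
Check: 32·(3·32 − 2) = 3008. ✓

32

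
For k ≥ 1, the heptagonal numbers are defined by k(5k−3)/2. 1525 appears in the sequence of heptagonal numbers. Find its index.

25

Set n(5n−3)/2 = 1525, giving 5n² − 3n − 3050 = 0.
The discriminant is 9 + 40·1525 = 61009, and √61009 = 247.
So n = (3 + 247) / 10 = 250/10 = 25.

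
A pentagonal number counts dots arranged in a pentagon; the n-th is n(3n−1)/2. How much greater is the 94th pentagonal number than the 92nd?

94·(3·94 − 1)/2 = 13207 and 92·(3·92 − 1)/2 = 12650.
Difference: 13207 − 12650 = 557.

557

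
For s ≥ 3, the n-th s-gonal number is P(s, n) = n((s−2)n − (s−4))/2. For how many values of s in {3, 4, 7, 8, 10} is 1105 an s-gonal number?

1

s = 3: P(3, 46) = 1081 and P(3, 47) = 1128; 1105 is not s-gonal.
s = 4: P(4, 33) = 1089 and P(4, 34) = 1156; 1105 is not s-gonal.
s = 7: P(7, 21) = 1071 and P(7, 22) = 1177; 1105 is not s-gonal.
s = 8: P(8, 19) = 1045 and P(8, 20) = 1160; 1105 is not s-gonal.
s = 10: P(10, 17) = 1105. ✓
Hits: s ∈ {10} → 1.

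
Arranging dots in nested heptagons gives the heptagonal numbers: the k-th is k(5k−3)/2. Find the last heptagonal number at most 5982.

Solve n(5n−3)/2 ≤ 5982 for integer n.
n = 49 gives 5929 ≤ 5982, while n = 50 gives 6175 > 5982; so the answer is 5929.

5929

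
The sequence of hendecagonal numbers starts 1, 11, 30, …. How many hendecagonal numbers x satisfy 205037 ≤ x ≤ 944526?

245

The n-th hendecagonal number is n(9n−7)/2.
Smallest index with value ≥ 205037: n = 214 (giving 205333).
Largest index with value ≤ 944526: n = 458 (giving 942335).
Indices 214 through 458: 245 terms.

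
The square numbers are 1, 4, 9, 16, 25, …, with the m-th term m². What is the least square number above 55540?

Solve n² > 55540 for integer n.
The largest n with value ≤ 55540 is 235 (since 55225 ≤ 55540 < 55696), so the first above is n = 236, value 55696.

55696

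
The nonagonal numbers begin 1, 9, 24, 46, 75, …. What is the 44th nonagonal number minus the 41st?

885

44·(7·44 − 5)/2 = 6666 and 41·(7·41 − 5)/2 = 5781.
Difference: 6666 − 5781 = 885.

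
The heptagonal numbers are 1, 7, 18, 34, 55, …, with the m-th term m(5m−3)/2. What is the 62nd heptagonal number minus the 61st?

Consecutive heptagonal numbers differ by 5n − 4: here 5·62 − 4 = 306.

306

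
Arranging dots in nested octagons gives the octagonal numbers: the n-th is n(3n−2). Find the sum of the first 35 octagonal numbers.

Σ i(3i−2) = 3Σi² − 2Σi over i = 1..35.
Σi = 630 and Σi² = 14910.
3·14910 − 2·630 = 43470.

43470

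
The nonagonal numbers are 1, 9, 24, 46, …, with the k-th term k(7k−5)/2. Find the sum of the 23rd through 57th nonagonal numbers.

Σ i(7i−5)/2 = (7Σi² − 5Σi) / 2 over i = 23..57.
Σi = 1653 − 253 = 1400 and Σi² = 63365 − 3795 = 59570.
(7·59570 − 5·1400) / 2 = 409990/2 = 204995.

204995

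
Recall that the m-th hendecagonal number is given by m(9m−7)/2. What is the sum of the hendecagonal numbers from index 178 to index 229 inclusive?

Σ i(9i−7)/2 = (9Σi² − 7Σi) / 2 over i = 178..229.
Σi = 26335 − 15753 = 10582 and Σi² = 4029255 − 1864105 = 2165150.
(9·2165150 − 7·10582) / 2 = 19412276/2 = 9706138.

9706138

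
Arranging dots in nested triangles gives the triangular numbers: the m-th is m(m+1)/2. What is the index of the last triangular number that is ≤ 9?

3

Solve n(n+1)/2 ≤ 9 for integer n.
n = 3 gives 6 ≤ 9, while n = 4 gives 10 > 9; so the answer is index 3.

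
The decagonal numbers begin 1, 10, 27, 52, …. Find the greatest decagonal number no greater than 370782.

368752

Solve n(4n−3) ≤ 370782 for integer n.
n = 304 gives 368752 ≤ 370782, while n = 305 gives 371185 > 370782; so the answer is 368752.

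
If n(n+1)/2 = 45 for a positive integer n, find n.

9

Set n(n+1)/2 = 45, giving n² + n − 90 = 0.
The discriminant is 1 + 8·45 = 361, and √361 = 19.
So n = (-1 + 19) / 2 = 18/2 = 9.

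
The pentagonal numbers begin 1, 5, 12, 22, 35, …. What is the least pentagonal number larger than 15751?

Solve n(3n−1)/2 > 15751 for integer n.
The largest n with value ≤ 15751 is 102 (since 15555 ≤ 15751 < 15862), so the first above is n = 103, value 15862.

15862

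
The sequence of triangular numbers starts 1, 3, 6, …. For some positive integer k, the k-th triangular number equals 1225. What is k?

49

Set n(n+1)/2 = 1225, giving n² + n − 2450 = 0.
The discriminant is 1 + 8·1225 = 9801, and √9801 = 99.
So n = (-1 + 99) / 2 = 98/2 = 49.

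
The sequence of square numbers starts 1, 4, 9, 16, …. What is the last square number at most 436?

400

Solve n² ≤ 436 for integer n.
n = 20 gives 400 ≤ 436, while n = 21 gives 441 > 436; so the answer is 400.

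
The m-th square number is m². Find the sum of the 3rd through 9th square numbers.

280

Σ_{i=3}^{9} i² = 285 − 5 = 280.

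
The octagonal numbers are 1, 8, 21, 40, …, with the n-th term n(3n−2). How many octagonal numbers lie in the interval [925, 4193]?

20

The n-th octagonal number is n(3n−2).
Smallest index with value ≥ 925: n = 18 (giving 936).
Largest index with value ≤ 4193: n = 37 (giving 4033).
Indices 18 through 37: 20 terms.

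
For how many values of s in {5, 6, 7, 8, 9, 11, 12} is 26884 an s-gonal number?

2

s = 5: P(5, 134) = 26867 and P(5, 135) = 27270; 26884 is not s-gonal.
s = 6: P(6, 116) = 26796 and P(6, 117) = 27261; 26884 is not s-gonal.
s = 7: P(7, 104) = 26884. ✓
s = 8: P(8, 94) = 26320 and P(8, 95) = 26885; 26884 is not s-gonal.
s = 9: P(9, 88) = 26884. ✓
s = 11: P(11, 77) = 26411 and P(11, 78) = 27105; 26884 is not s-gonal.
s = 12: P(12, 73) = 26353 and P(12, 74) = 27084; 26884 is not s-gonal.
Hits: s ∈ {7, 9} → 2.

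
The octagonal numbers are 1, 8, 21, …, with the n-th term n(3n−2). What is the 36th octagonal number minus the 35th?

Consecutive octagonal numbers differ by 6n − 5: here 6·36 − 5 = 211.

211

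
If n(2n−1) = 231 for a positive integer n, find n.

Set n(2n−1) = 231, giving 2n² − n − 231 = 0.
The discriminant is 1 + 8·231 = 1849, and √1849 = 43.
So n = (1 + 43) / 4 = 44/4 = 11.

11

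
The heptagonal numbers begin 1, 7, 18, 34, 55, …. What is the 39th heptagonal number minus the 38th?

Consecutive heptagonal numbers differ by 5n − 4: here 5·39 − 4 = 191.

191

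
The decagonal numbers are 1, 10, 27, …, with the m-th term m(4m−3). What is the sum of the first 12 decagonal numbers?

2366

Σ i(4i−3) = 4Σi² − 3Σi over i = 1..12.
Σi = 78 and Σi² = 650.
4·650 − 3·78 = 2366.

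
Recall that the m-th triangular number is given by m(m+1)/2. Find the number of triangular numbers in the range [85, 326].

13

The n-th triangular number is n(n+1)/2.
Smallest index with value ≥ 85: n = 13 (giving 91).
Largest index with value ≤ 326: n = 25 (giving 325).
Indices 13 through 25: 13 terms.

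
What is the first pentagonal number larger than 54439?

54626

Solve n(3n−1)/2 > 54439 for integer n.
The largest n with value ≤ 54439 is 190 (since 54055 ≤ 54439 < 54626), so the first above is n = 191, value 54626.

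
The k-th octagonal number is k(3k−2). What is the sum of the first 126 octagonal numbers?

Σ i(3i−2) = 3Σi² − 2Σi over i = 1..126.
Σi = 8001 and Σi² = 674751.
3·674751 − 2·8001 = 2008251.

2008251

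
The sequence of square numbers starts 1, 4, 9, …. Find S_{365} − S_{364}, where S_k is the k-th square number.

n² − (n−1)² = 2n − 1, so 365² − 364² = 2·365 − 1 = 729.

729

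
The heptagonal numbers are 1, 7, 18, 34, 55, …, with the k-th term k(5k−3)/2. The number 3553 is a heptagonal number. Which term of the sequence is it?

Set n(5n−3)/2 = 3553, giving 5n² − 3n − 7106 = 0.
The discriminant is 9 + 40·3553 = 142129, and √142129 = 377.
So n = (3 + 377) / 10 = 380/10 = 38.

38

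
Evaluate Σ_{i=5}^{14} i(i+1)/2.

Σ i(i+1)/2 = (Σi² + Σi) / 2 over i = 5..14.
Σi = 105 − 10 = 95 and Σi² = 1015 − 30 = 985.
(1·985 + 1·95) / 2 = 1080/2 = 540.

540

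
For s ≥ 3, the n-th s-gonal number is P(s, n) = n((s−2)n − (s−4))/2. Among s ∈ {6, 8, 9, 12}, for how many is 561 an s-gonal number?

2

s = 6: P(6, 17) = 561. ✓
s = 8: P(8, 14) = 560 and P(8, 15) = 645; 561 is not s-gonal.
s = 9: P(9, 13) = 559 and P(9, 14) = 651; 561 is not s-gonal.
s = 12: P(12, 11) = 561. ✓
Hits: s ∈ {6, 12} → 2.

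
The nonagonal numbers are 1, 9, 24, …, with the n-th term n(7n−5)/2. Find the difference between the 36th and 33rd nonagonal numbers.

36·(7·36 − 5)/2 = 4446 and 33·(7·33 − 5)/2 = 3729.
Difference: 4446 − 3729 = 717.

717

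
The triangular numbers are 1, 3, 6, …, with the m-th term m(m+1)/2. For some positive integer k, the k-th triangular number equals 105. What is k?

Set n(n+1)/2 = 105, giving n² + n − 210 = 0.
So n = (-1 + 29) / 2 = 28/2 = 14.

14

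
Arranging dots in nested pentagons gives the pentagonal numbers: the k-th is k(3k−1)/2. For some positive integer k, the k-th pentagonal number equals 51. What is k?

6

Set n(3n−1)/2 = 51, giving 3n² − n − 102 = 0.
So n = (1 + 35) / 6 = 36/6 = 6.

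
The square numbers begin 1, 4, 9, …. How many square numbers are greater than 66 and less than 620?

16

The n-th square number is n².
Smallest index with value > 66: n = 9 (giving 81).
Largest index with value < 620: n = 24 (giving 576).
Indices 9 through 24: 16 terms.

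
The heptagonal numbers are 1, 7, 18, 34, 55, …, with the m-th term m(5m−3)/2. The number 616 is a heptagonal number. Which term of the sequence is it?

Set n(5n−3)/2 = 616, giving 5n² − 3n − 1232 = 0.
So n = (3 + 157) / 10 = 160/10 = 16.

16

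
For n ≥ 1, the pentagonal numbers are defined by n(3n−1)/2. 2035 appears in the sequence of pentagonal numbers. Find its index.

37

Set n(3n−1)/2 = 2035, giving 3n² − n − 4070 = 0.
The discriminant is 1 + 24·2035 = 48841, and √48841 = 221.
So n = (1 + 221) / 6 = 222/6 = 37.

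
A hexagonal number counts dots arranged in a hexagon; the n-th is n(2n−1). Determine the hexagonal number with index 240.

114960

The 240th hexagonal number is n(2n−1) with n = 240.
240·(2·240 − 1) = 240·479 = 114960.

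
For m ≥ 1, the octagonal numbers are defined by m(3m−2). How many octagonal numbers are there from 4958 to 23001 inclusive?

47

The n-th octagonal number is n(3n−2).
Smallest index with value ≥ 4958: n = 41 (giving 4961).
Largest index with value ≤ 23001: n = 87 (giving 22533).
Indices 41 through 87: 47 terms.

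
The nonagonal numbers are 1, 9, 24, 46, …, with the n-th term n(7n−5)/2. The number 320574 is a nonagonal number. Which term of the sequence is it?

303

Set n(7n−5)/2 = 320574, giving 7n² − 5n − 641148 = 0.
The discriminant is 25 + 56·320574 = 17952169, and √17952169 = 4237.
So n = (5 + 4237) / 14 = 4242/14 = 303.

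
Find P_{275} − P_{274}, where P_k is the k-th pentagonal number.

Consecutive pentagonal numbers differ by 3n − 2: here 3·275 − 2 = 823.

823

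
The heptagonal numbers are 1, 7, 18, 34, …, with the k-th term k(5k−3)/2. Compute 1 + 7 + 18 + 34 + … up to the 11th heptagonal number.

Σ i(5i−3)/2 = (5Σi² − 3Σi) / 2 over i = 1..11.
Σi = 66 and Σi² = 506.
(5·506 − 3·66) / 2 = 2332/2 = 1166.

1166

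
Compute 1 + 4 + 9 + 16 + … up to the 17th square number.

Σ_{i=1}^{17} i² = 17·18·35/6 = 1785.

1785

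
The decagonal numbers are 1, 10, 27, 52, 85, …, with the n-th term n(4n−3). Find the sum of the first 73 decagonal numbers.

521293

Σ i(4i−3) = 4Σi² − 3Σi over i = 1..73.
Σi = 2701 and Σi² = 132349.
4·132349 − 3·2701 = 521293.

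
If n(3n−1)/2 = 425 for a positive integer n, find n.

17

Set n(3n−1)/2 = 425, giving 3n² − n − 850 = 0.
The discriminant is 1 + 24·425 = 10201, and √10201 = 101.
So n = (1 + 101) / 6 = 102/6 = 17.
Check: 17·(3·17 − 1)/2 = 425. ✓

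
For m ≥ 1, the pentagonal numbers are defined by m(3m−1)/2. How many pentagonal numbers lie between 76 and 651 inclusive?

The n-th pentagonal number is n(3n−1)/2.
Smallest index with value ≥ 76: n = 8 (giving 92).
Largest index with value ≤ 651: n = 21 (giving 651).
Indices 8 through 21: 14 terms.

14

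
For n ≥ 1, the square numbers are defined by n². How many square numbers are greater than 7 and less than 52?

5

The n-th square number is n².
Smallest index with value > 7: n = 3 (giving 9).
Largest index with value < 52: n = 7 (giving 49).
Indices 3 through 7: 5 terms.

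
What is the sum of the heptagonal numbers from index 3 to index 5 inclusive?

107

Σ i(5i−3)/2 = (5Σi² − 3Σi) / 2 over i = 3..5.
Σi = 15 − 3 = 12 and Σi² = 55 − 5 = 50.
(5·50 − 3·12) / 2 = 214/2 = 107.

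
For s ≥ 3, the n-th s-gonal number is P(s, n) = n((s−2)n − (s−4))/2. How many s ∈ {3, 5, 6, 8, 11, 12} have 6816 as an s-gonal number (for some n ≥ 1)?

s = 3: P(3, 116) = 6786 and P(3, 117) = 6903; 6816 is not s-gonal.
s = 5: P(5, 67) = 6700 and P(5, 68) = 6902; 6816 is not s-gonal.
s = 6: P(6, 58) = 6670 and P(6, 59) = 6903; 6816 is not s-gonal.
s = 8: P(8, 48) = 6816. ✓
s = 11: P(11, 39) = 6708 and P(11, 40) = 7060; 6816 is not s-gonal.
s = 12: P(12, 37) = 6697 and P(12, 38) = 7068; 6816 is not s-gonal.
Hits: s ∈ {8} → 1.

1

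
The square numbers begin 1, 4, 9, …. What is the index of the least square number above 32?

6

Solve n² > 32 for integer n.
The largest n with value ≤ 32 is 5 (since 25 ≤ 32 < 36), so the first above is n = 6, value 36.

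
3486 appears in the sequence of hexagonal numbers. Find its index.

42

Set n(2n−1) = 3486, giving 2n² − n − 3486 = 0.
The discriminant is 1 + 8·3486 = 27889, and √27889 = 167.
So n = (1 + 167) / 4 = 168/4 = 42.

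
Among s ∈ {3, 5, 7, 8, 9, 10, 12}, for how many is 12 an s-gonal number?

2

s = 3: P(3, 4) = 10 and P(3, 5) = 15; 12 is not s-gonal.
s = 5: P(5, 3) = 12. ✓
s = 7: P(7, 2) = 7 and P(7, 3) = 18; 12 is not s-gonal.
s = 8: P(8, 2) = 8 and P(8, 3) = 21; 12 is not s-gonal.
s = 9: P(9, 2) = 9 and P(9, 3) = 24; 12 is not s-gonal.
s = 10: P(10, 2) = 10 and P(10, 3) = 27; 12 is not s-gonal.
s = 12: P(12, 2) = 12. ✓
Hits: s ∈ {5, 12} → 2.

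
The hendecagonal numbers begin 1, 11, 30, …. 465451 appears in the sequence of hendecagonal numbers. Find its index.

Set n(9n−7)/2 = 465451, giving 9n² − 7n − 930902 = 0.
The discriminant is 49 + 72·465451 = 33512521, and √33512521 = 5789.
So n = (7 + 5789) / 18 = 5796/18 = 322.

322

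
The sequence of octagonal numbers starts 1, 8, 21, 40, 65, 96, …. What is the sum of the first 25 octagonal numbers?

15925

Σ i(3i−2) = 3Σi² − 2Σi over i = 1..25.
Σi = 325 and Σi² = 5525.
3·5525 − 2·325 = 15925.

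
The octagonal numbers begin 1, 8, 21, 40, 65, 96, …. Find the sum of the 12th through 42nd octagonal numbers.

Σ i(3i−2) = 3Σi² − 2Σi over i = 12..42.
Σi = 903 − 66 = 837 and Σi² = 25585 − 506 = 25079.
3·25079 − 2·837 = 73563.

73563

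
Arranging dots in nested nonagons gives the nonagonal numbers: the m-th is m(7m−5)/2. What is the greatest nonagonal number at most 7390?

7291

Solve n(7n−5)/2 ≤ 7390 for integer n.
n = 46 gives 7291 ≤ 7390, while n = 47 gives 7614 > 7390; so the answer is 7291.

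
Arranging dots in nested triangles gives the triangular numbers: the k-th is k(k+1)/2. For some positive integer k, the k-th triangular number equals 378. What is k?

27

Set n(n+1)/2 = 378, giving n² + n − 756 = 0.
The discriminant is 1 + 8·378 = 3025, and √3025 = 55.
So n = (-1 + 55) / 2 = 54/2 = 27.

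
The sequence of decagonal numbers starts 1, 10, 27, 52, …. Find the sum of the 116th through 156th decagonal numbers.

3039576

Σ i(4i−3) = 4Σi² − 3Σi over i = 116..156.
Σi = 12246 − 6670 = 5576 and Σi² = 1277666 − 513590 = 764076.
4·764076 − 3·5576 = 3039576.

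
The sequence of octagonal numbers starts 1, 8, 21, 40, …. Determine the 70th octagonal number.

14560

70·(3·70 − 2) = 70·208 = 14560.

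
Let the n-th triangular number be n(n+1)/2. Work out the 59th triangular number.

The 59th triangular number is n(n+1)/2 with n = 59.
59·60/2 = 3540/2 = 1770.

1770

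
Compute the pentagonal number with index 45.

The 45th pentagonal number is n(3n−1)/2 with n = 45.
45·(3·45 − 1)/2 = 45·134/2 = 45·67 = 3015.

3015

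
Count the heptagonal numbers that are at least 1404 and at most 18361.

The n-th heptagonal number is n(5n−3)/2.
Smallest index with value ≥ 1404: n = 24 (giving 1404).
Largest index with value ≤ 18361: n = 86 (giving 18361).
Indices 24 through 86: 63 terms.

63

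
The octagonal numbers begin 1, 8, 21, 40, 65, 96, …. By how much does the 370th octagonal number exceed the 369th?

2215

Consecutive octagonal numbers differ by 6n − 5: here 6·370 − 5 = 2215.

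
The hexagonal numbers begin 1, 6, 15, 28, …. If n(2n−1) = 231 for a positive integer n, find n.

11

Set n(2n−1) = 231, giving 2n² − n − 231 = 0.
The discriminant is 1 + 8·231 = 1849, and √1849 = 43.
So n = (1 + 43) / 4 = 44/4 = 11.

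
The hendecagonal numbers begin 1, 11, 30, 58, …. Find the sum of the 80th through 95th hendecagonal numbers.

547880

Σ i(9i−7)/2 = (9Σi² − 7Σi) / 2 over i = 80..95.
Σi = 4560 − 3160 = 1400 and Σi² = 290320 − 167480 = 122840.
(9·122840 − 7·1400) / 2 = 1095760/2 = 547880.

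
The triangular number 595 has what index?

Set n(n+1)/2 = 595, giving n² + n − 1190 = 0.
The discriminant is 1 + 8·595 = 4761, and √4761 = 69.
So n = (-1 + 69) / 2 = 68/2 = 34.

34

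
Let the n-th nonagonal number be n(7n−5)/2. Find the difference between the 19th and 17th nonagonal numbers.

19·(7·19 − 5)/2 = 1216 and 17·(7·17 − 5)/2 = 969.
Difference: 1216 − 969 = 247.

247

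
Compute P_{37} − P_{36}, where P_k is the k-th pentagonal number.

109

Consecutive pentagonal numbers differ by 3n − 2: here 3·37 − 2 = 109.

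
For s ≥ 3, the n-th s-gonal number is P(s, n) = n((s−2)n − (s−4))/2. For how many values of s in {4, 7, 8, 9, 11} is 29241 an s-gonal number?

s = 4: P(4, 171) = 29241. ✓
s = 7: P(7, 108) = 28998 and P(7, 109) = 29539; 29241 is not s-gonal.
s = 8: P(8, 99) = 29205 and P(8, 100) = 29800; 29241 is not s-gonal.
s = 9: P(9, 91) = 28756 and P(9, 92) = 29394; 29241 is not s-gonal.
s = 11: P(11, 81) = 29241. ✓
Hits: s ∈ {4, 11} → 2.

2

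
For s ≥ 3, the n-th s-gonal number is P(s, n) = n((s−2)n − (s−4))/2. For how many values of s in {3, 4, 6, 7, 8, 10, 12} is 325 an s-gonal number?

2

s = 3: P(3, 25) = 325. ✓
s = 4: P(4, 18) = 324 and P(4, 19) = 361; 325 is not s-gonal.
s = 6: P(6, 13) = 325. ✓
s = 7: P(7, 11) = 286 and P(7, 12) = 342; 325 is not s-gonal.
s = 8: P(8, 10) = 280 and P(8, 11) = 341; 325 is not s-gonal.
s = 10: P(10, 9) = 297 and P(10, 10) = 370; 325 is not s-gonal.
s = 12: P(12, 8) = 288 and P(12, 9) = 369; 325 is not s-gonal.
Hits: s ∈ {3, 6} → 2.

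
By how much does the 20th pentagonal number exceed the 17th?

20·(3·20 − 1)/2 = 590 and 17·(3·17 − 1)/2 = 425.
Difference: 590 − 425 = 165.

165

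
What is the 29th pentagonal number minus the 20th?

657

29·(3·29 − 1)/2 = 1247 and 20·(3·20 − 1)/2 = 590.
Difference: 1247 − 590 = 657.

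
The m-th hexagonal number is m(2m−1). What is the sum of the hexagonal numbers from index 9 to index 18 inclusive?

3675

Σ i(2i−1) = 2Σi² − Σi over i = 9..18.
Σi = 171 − 36 = 135 and Σi² = 2109 − 204 = 1905.
2·1905 − 1·135 = 3675.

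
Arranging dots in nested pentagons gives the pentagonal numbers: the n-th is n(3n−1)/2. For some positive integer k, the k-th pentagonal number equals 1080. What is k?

27

Set n(3n−1)/2 = 1080, giving 3n² − n − 2160 = 0.
The discriminant is 1 + 24·1080 = 25921, and √25921 = 161.
So n = (1 + 161) / 6 = 162/6 = 27.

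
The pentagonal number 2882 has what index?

Set n(3n−1)/2 = 2882, giving 3n² − n − 5764 = 0.
So n = (1 + 263) / 6 = 264/6 = 44.
Check: 44·(3·44 − 1)/2 = 2882. ✓

44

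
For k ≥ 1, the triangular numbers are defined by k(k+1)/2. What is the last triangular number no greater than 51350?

51040

Solve n(n+1)/2 ≤ 51350 for integer n.
n = 319 gives 51040 ≤ 51350, while n = 320 gives 51360 > 51350; so the answer is 51040.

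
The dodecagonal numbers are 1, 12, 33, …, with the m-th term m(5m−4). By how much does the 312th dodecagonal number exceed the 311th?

Consecutive dodecagonal numbers differ by 10n − 9: here 10·312 − 9 = 3111.

3111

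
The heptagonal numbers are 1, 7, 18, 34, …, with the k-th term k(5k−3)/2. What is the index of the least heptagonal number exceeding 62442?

Solve n(5n−3)/2 > 62442 for integer n.
The largest n with value ≤ 62442 is 158 (since 62173 ≤ 62442 < 62964), so the first above is n = 159, value 62964.

159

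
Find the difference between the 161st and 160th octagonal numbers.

Consecutive octagonal numbers differ by 6n − 5: here 6·161 − 5 = 961.

961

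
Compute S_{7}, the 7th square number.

The 7th square number is n² with n = 7.
7² = 49.

49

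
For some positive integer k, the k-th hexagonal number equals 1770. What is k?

Set n(2n−1) = 1770, giving 2n² − n − 1770 = 0.
So n = (1 + 119) / 4 = 120/4 = 30.
Check: 30·(2·30 − 1) = 1770. ✓

30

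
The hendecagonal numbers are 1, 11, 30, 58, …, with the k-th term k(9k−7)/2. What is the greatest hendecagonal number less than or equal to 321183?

Solve n(9n−7)/2 ≤ 321183 for integer n.
n = 267 gives 319866 ≤ 321183, while n = 268 gives 322270 > 321183; so the answer is 319866.

319866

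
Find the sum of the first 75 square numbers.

143450

Σ_{i=1}^{75} i² = 75·76·151/6 = 143450.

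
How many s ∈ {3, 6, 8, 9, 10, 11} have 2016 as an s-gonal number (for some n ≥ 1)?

s = 3: P(3, 63) = 2016. ✓
s = 6: P(6, 32) = 2016. ✓
s = 8: P(8, 26) = 1976 and P(8, 27) = 2133; 2016 is not s-gonal.
s = 9: P(9, 24) = 1956 and P(9, 25) = 2125; 2016 is not s-gonal.
s = 10: P(10, 22) = 1870 and P(10, 23) = 2047; 2016 is not s-gonal.
s = 11: P(11, 21) = 1911 and P(11, 22) = 2101; 2016 is not s-gonal.
Hits: s ∈ {3, 6} → 2.

2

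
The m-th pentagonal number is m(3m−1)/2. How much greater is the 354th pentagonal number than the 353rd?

1060

Consecutive pentagonal numbers differ by 3n − 2: here 3·354 − 2 = 1060.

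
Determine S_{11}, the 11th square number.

11² = 121.

121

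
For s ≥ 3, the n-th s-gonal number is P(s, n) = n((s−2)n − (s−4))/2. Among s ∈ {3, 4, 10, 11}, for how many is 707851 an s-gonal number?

s = 3: P(3, 1189) = 707455 and P(3, 1190) = 708645; 707851 is not s-gonal.
s = 4: P(4, 841) = 707281 and P(4, 842) = 708964; 707851 is not s-gonal.
s = 10: P(10, 421) = 707701 and P(10, 422) = 711070; 707851 is not s-gonal.
s = 11: P(11, 397) = 707851. ✓
Hits: s ∈ {11} → 1.

1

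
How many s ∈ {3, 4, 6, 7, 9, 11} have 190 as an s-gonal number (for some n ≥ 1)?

s = 3: P(3, 19) = 190. ✓
s = 4: P(4, 13) = 169 and P(4, 14) = 196; 190 is not s-gonal.
s = 6: P(6, 10) = 190. ✓
s = 7: P(7, 9) = 189 and P(7, 10) = 235; 190 is not s-gonal.
s = 9: P(9, 7) = 154 and P(9, 8) = 204; 190 is not s-gonal.
s = 11: P(11, 6) = 141 and P(11, 7) = 196; 190 is not s-gonal.
Hits: s ∈ {3, 6} → 2.

2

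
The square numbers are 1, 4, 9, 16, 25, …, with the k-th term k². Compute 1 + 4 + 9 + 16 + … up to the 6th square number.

Σ_{i=1}^{6} i² = 6·7·13/6 = 91.

91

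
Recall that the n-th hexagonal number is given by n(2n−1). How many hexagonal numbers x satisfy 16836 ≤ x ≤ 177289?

The n-th hexagonal number is n(2n−1).
Smallest index with value ≥ 16836: n = 92 (giving 16836).
Largest index with value ≤ 177289: n = 297 (giving 176121).
Indices 92 through 297: 206 terms.

206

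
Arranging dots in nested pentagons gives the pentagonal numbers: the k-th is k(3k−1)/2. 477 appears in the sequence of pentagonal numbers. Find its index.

18

Set n(3n−1)/2 = 477, giving 3n² − n − 954 = 0.
The discriminant is 1 + 24·477 = 11449, and √11449 = 107.
So n = (1 + 107) / 6 = 108/6 = 18.
Check: 18·(3·18 − 1)/2 = 477. ✓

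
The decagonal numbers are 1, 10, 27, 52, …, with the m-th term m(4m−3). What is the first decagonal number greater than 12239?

12376

Solve n(4n−3) > 12239 for integer n.
The largest n with value ≤ 12239 is 55 (since 11935 ≤ 12239 < 12376), so the first above is n = 56, value 12376.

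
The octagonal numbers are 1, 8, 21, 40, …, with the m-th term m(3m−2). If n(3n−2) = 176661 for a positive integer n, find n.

Set n(3n−2) = 176661, giving 3n² − 2n − 176661 = 0.
The discriminant is 4 + 12·176661 = 2119936, and √2119936 = 1456.
So n = (2 + 1456) / 6 = 1458/6 = 243.
Check: 243·(3·243 − 2) = 176661. ✓

243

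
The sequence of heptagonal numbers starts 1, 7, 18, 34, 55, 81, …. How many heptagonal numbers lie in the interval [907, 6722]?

33

The n-th heptagonal number is n(5n−3)/2.
Smallest index with value ≥ 907: n = 20 (giving 970).
Largest index with value ≤ 6722: n = 52 (giving 6682).
Indices 20 through 52: 33 terms.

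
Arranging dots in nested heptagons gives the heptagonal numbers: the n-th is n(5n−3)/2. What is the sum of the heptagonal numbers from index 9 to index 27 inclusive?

Σ i(5i−3)/2 = (5Σi² − 3Σi) / 2 over i = 9..27.
Σi = 378 − 36 = 342 and Σi² = 6930 − 204 = 6726.
(5·6726 − 3·342) / 2 = 32604/2 = 16302.

16302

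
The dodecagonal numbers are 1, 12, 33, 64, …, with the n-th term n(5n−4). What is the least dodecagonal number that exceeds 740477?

743436

Solve n(5n−4) > 740477 for integer n.
The largest n with value ≤ 740477 is 385 (since 739585 ≤ 740477 < 743436), so the first above is n = 386, value 743436.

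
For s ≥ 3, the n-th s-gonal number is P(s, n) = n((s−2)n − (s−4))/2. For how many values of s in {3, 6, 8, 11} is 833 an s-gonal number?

s = 3: P(3, 40) = 820 and P(3, 41) = 861; 833 is not s-gonal.
s = 6: P(6, 20) = 780 and P(6, 21) = 861; 833 is not s-gonal.
s = 8: P(8, 17) = 833. ✓
s = 11: P(11, 14) = 833. ✓
Hits: s ∈ {8, 11} → 2.

2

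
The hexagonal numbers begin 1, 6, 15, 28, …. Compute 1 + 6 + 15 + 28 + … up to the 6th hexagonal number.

Σ i(2i−1) = 2Σi² − Σi over i = 1..6.
Σi = 21 and Σi² = 91.
2·91 − 1·21 = 161.

161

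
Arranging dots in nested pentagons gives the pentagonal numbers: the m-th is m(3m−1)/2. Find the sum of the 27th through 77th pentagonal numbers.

Σ i(3i−1)/2 = (3Σi² − Σi) / 2 over i = 27..77.
Σi = 3003 − 351 = 2652 and Σi² = 155155 − 6201 = 148954.
(3·148954 − 1·2652) / 2 = 444210/2 = 222105.

222105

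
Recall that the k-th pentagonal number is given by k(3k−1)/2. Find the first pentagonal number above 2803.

2882

Solve n(3n−1)/2 > 2803 for integer n.
The largest n with value ≤ 2803 is 43 (since 2752 ≤ 2803 < 2882), so the first above is n = 44, value 2882.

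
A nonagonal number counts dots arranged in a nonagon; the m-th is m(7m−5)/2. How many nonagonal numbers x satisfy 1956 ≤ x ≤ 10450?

The n-th nonagonal number is n(7n−5)/2.
Smallest index with value ≥ 1956: n = 24 (giving 1956).
Largest index with value ≤ 10450: n = 55 (giving 10450).
Indices 24 through 55: 32 terms.

32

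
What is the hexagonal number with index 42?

The 42nd hexagonal number is n(2n−1) with n = 42.
42·(2·42 − 1) = 42·83 = 3486.

3486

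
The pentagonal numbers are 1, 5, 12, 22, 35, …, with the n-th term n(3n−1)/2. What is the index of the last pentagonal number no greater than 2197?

38

Solve n(3n−1)/2 ≤ 2197 for integer n.
n = 38 gives 2147 ≤ 2197, while n = 39 gives 2262 > 2197; so the answer is index 38.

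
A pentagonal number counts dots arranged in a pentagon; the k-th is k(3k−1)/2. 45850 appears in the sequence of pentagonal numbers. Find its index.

175

Set n(3n−1)/2 = 45850, giving 3n² − n − 91700 = 0.
The discriminant is 1 + 24·45850 = 1100401, and √1100401 = 1049.
So n = (1 + 1049) / 6 = 1050/6 = 175.
Check: 175·(3·175 − 1)/2 = 45850. ✓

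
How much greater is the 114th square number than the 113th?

n² − (n−1)² = 2n − 1, so 114² − 113² = 2·114 − 1 = 227.

227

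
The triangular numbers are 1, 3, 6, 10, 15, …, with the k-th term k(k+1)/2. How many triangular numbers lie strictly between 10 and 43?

The n-th triangular number is n(n+1)/2.
Smallest index with value > 10: n = 5 (giving 15).
Largest index with value < 43: n = 8 (giving 36).
Indices 5 through 8: 4 terms.

4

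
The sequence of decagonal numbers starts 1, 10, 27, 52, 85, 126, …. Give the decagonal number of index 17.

1105

The 17th decagonal number is n(4n−3) with n = 17.
17·(4·17 − 3) = 17·65 = 1105.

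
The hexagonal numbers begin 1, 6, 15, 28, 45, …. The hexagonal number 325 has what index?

Set n(2n−1) = 325, giving 2n² − n − 325 = 0.
The discriminant is 1 + 8·325 = 2601, and √2601 = 51.
So n = (1 + 51) / 4 = 52/4 = 13.
Check: 13·(2·13 − 1) = 325. ✓

13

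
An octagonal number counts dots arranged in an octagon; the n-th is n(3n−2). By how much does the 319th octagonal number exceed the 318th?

Consecutive octagonal numbers differ by 6n − 5: here 6·319 − 5 = 1909.

1909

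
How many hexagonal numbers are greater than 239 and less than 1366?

The n-th hexagonal number is n(2n−1).
Smallest index with value > 239: n = 12 (giving 276).
Largest index with value < 1366: n = 26 (giving 1326).
Indices 12 through 26: 15 terms.

15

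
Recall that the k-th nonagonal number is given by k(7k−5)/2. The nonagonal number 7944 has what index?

48

Set n(7n−5)/2 = 7944, giving 7n² − 5n − 15888 = 0.
So n = (5 + 667) / 14 = 672/14 = 48.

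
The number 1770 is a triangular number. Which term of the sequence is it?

Set n(n+1)/2 = 1770, giving n² + n − 3540 = 0.
The discriminant is 1 + 8·1770 = 14161, and √14161 = 119.
So n = (-1 + 119) / 2 = 118/2 = 59.

59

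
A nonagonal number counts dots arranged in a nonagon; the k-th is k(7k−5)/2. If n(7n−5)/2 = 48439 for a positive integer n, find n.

118

Set n(7n−5)/2 = 48439, giving 7n² − 5n − 96878 = 0.
The discriminant is 25 + 56·48439 = 2712609, and √2712609 = 1647.
So n = (5 + 1647) / 14 = 1652/14 = 118.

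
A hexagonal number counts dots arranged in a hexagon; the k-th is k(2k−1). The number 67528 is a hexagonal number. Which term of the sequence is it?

Set n(2n−1) = 67528, giving 2n² − n − 67528 = 0.
The discriminant is 1 + 8·67528 = 540225, and √540225 = 735.
So n = (1 + 735) / 4 = 736/4 = 184.
Check: 184·(2·184 − 1) = 67528. ✓

184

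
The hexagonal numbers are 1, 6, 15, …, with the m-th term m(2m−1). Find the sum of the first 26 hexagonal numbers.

12051

Σ i(2i−1) = 2Σi² − Σi over i = 1..26.
Σi = 351 and Σi² = 6201.
2·6201 − 1·351 = 12051.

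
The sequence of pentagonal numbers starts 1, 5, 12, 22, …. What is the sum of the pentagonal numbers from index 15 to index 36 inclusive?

22506

Σ i(3i−1)/2 = (3Σi² − Σi) / 2 over i = 15..36.
Σi = 666 − 105 = 561 and Σi² = 16206 − 1015 = 15191.
(3·15191 − 1·561) / 2 = 45012/2 = 22506.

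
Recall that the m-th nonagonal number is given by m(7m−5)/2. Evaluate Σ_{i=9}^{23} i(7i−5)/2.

Σ i(7i−5)/2 = (7Σi² − 5Σi) / 2 over i = 9..23.
Σi = 276 − 36 = 240 and Σi² = 4324 − 204 = 4120.
(7·4120 − 5·240) / 2 = 27640/2 = 13820.

13820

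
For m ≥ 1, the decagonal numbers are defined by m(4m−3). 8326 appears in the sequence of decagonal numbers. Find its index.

46

Set n(4n−3) = 8326, giving 4n² − 3n − 8326 = 0.
So n = (3 + 365) / 8 = 368/8 = 46.
Check: 46·(4·46 − 3) = 8326. ✓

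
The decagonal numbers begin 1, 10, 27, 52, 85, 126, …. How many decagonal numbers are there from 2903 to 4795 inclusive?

The n-th decagonal number is n(4n−3).
Smallest index with value ≥ 2903: n = 28 (giving 3052).
Largest index with value ≤ 4795: n = 35 (giving 4795).
Indices 28 through 35: 8 terms.

8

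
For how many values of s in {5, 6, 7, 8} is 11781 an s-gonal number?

s = 5: P(5, 88) = 11572 and P(5, 89) = 11837; 11781 is not s-gonal.
s = 6: P(6, 77) = 11781. ✓
s = 7: P(7, 68) = 11458 and P(7, 69) = 11799; 11781 is not s-gonal.
s = 8: P(8, 63) = 11781. ✓
Hits: s ∈ {6, 8} → 2.

2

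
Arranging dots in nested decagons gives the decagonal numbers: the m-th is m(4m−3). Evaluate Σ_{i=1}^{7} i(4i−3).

476

Σ i(4i−3) = 4Σi² − 3Σi over i = 1..7.
Σi = 28 and Σi² = 140.
4·140 − 3·28 = 476.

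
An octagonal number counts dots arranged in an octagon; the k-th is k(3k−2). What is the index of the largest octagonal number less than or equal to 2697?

Solve n(3n−2) ≤ 2697 for integer n.
n = 30 gives 2640 ≤ 2697, while n = 31 gives 2821 > 2697; so the answer is index 30.

30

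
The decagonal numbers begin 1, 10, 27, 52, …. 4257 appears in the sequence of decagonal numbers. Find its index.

Set n(4n−3) = 4257, giving 4n² − 3n − 4257 = 0.
The discriminant is 9 + 16·4257 = 68121, and √68121 = 261.
So n = (3 + 261) / 8 = 264/8 = 33.
Check: 33·(4·33 − 3) = 4257. ✓

33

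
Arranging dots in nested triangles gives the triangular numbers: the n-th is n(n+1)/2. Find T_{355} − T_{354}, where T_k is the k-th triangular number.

Consecutive triangular numbers differ by n: T_{355} − T_{354} = 355.

355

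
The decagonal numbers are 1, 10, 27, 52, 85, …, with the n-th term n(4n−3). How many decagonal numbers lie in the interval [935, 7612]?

The n-th decagonal number is n(4n−3).
Smallest index with value ≥ 935: n = 16 (giving 976).
Largest index with value ≤ 7612: n = 44 (giving 7612).
Indices 16 through 44: 29 terms.

29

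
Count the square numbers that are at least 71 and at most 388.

The n-th square number is n².
Smallest index with value ≥ 71: n = 9 (giving 81).
Largest index with value ≤ 388: n = 19 (giving 361).
Indices 9 through 19: 11 terms.

11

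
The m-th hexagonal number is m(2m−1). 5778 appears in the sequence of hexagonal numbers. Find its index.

54

Set n(2n−1) = 5778, giving 2n² − n − 5778 = 0.
So n = (1 + 215) / 4 = 216/4 = 54.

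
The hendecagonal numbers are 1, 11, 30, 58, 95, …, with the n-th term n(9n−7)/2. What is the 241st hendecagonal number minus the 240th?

Consecutive hendecagonal numbers differ by 9n − 8: here 9·241 − 8 = 2161.

2161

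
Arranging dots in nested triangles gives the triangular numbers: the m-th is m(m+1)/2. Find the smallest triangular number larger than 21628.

Solve n(n+1)/2 > 21628 for integer n.
The largest n with value ≤ 21628 is 207 (since 21528 ≤ 21628 < 21736), so the first above is n = 208, value 21736.

21736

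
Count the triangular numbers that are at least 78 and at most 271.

11

The n-th triangular number is n(n+1)/2.
Smallest index with value ≥ 78: n = 12 (giving 78).
Largest index with value ≤ 271: n = 22 (giving 253).
Indices 12 through 22: 11 terms.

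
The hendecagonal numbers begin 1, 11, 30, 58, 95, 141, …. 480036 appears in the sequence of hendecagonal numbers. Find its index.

327

Set n(9n−7)/2 = 480036, giving 9n² − 7n − 960072 = 0.
So n = (7 + 5879) / 18 = 5886/18 = 327.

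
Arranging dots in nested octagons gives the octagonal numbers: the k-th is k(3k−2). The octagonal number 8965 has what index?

Set n(3n−2) = 8965, giving 3n² − 2n − 8965 = 0.
The discriminant is 4 + 12·8965 = 107584, and √107584 = 328.
So n = (2 + 328) / 6 = 330/6 = 55.

55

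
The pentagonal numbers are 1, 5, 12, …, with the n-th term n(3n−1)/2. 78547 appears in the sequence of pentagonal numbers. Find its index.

Set n(3n−1)/2 = 78547, giving 3n² − n − 157094 = 0.
The discriminant is 1 + 24·78547 = 1885129, and √1885129 = 1373.
So n = (1 + 1373) / 6 = 1374/6 = 229.
Check: 229·(3·229 − 1)/2 = 78547. ✓

229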